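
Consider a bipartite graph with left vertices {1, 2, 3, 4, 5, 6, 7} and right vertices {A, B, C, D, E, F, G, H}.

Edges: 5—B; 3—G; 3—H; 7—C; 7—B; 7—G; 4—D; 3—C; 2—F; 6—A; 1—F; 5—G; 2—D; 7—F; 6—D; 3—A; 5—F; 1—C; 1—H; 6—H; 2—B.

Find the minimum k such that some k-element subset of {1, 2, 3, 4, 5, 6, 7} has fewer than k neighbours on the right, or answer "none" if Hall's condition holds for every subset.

A matching saturating every left vertex exists, for instance 1→H, 2→F, 3→C, 4→D, 5→G, 6→A, 7→B.
By Hall's marriage theorem, this means |N(S)| ≥ |S| for every subset S, so no violating subset exists.

none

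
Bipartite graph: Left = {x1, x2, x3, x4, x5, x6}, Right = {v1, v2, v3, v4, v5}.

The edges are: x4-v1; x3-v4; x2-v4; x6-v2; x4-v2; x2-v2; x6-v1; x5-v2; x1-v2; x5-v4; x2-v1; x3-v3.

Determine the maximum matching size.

A valid assignment of size 4: x1-v2, x2-v4, x3-v3, x4-v1.
The set {x1, x2, x4, x5, x6} has only 3 neighbours ({v1, v2, v4}), so by Hall's theorem at most 4 of the 6 left vertices can be matched.

4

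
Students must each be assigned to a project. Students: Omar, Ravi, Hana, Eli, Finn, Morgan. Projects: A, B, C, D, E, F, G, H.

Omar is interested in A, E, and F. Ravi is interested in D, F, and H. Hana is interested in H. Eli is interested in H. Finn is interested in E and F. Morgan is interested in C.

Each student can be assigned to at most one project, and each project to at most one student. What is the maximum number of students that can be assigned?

5

One maximum matching: Omar→F, Ravi→D, Hana→H, Finn→E, Morgan→C.
The set {Hana, Eli} has only 1 neighbour ({H}), so by Hall's theorem at most 5 of the 6 students can be matched.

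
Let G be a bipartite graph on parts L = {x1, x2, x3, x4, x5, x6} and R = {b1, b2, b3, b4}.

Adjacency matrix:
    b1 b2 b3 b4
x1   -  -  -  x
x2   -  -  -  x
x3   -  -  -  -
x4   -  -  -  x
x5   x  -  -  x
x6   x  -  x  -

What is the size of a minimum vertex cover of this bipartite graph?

3

The 3 edges x1–b4, x5–b1, x6–b3 form a matching, so any vertex cover needs at least 3 vertices (one per matched edge).
Conversely {x5, x6, b4} meets every edge and has exactly 3 vertices, so 3 is optimal.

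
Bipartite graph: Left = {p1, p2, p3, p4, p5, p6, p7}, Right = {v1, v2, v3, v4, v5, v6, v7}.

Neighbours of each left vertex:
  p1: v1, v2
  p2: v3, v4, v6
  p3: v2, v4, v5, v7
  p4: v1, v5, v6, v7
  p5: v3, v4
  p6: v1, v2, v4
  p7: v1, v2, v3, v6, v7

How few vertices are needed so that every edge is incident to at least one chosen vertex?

A maximum matching has 7 edges (e.g. p1–v1, p2–v6, p3–v5, p4–v7, p5–v4, p6–v2, p7–v3).
By König's theorem the minimum vertex cover has the same size. One such cover is {p1, p2, p3, p4, p5, p6, p7}.

7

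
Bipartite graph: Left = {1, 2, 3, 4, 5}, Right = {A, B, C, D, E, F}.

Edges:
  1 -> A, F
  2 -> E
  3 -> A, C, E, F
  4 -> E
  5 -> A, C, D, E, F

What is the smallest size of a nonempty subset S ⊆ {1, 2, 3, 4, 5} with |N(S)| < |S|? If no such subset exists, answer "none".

Take S = {2, 4}. Its neighbourhood is {E}, so |N(S)| = 1 < |S| = 2.
No single vertex violates Hall's condition since each has at least one neighbour, so 2 is the minimum.

2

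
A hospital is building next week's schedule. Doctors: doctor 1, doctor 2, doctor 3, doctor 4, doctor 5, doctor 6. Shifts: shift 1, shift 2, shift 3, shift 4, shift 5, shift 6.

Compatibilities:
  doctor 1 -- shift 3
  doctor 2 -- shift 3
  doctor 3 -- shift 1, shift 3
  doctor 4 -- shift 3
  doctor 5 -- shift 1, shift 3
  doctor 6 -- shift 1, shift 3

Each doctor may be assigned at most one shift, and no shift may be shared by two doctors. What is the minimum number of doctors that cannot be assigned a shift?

For example, pair doctor 1-shift 3, doctor 3-shift 1.
The set {doctor 1, doctor 2, doctor 3, doctor 4, doctor 5, doctor 6} has only 2 neighbours ({shift 1, shift 3}), so by Hall's theorem at most 2 of the 6 doctors can be matched.
That matches 2 of the 6, leaving 4 unmatched; no matching can do better.

4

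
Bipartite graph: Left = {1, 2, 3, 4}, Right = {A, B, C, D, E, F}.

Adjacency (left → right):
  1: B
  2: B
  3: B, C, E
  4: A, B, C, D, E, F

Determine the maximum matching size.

A valid assignment of size 3: 1-B, 3-E, 4-A.
The set {1, 2} has only 1 neighbour ({B}), so by Hall's theorem at most 3 of the 4 left vertices can be matched.

3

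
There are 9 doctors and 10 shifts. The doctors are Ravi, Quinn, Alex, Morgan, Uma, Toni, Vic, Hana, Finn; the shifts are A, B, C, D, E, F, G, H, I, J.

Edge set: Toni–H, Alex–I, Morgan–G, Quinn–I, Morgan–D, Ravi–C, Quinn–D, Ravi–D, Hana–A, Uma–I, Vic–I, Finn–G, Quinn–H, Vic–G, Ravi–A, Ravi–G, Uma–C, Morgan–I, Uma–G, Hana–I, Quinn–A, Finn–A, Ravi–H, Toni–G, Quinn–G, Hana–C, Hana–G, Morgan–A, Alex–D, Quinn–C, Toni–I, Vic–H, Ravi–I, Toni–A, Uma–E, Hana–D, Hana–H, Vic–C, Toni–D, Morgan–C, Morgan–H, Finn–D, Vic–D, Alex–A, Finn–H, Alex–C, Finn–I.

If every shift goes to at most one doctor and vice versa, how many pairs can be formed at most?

A valid assignment of size 7: Ravi→I, Quinn→D, Alex→C, Morgan→H, Uma→E, Toni→A, Vic→G.
The set {Ravi, Quinn, Alex, Morgan, Toni, Vic, Hana, Finn} has only 6 neighbours ({A, C, D, G, H, I}), so by Hall's theorem at most 7 of the 9 doctors can be matched.

7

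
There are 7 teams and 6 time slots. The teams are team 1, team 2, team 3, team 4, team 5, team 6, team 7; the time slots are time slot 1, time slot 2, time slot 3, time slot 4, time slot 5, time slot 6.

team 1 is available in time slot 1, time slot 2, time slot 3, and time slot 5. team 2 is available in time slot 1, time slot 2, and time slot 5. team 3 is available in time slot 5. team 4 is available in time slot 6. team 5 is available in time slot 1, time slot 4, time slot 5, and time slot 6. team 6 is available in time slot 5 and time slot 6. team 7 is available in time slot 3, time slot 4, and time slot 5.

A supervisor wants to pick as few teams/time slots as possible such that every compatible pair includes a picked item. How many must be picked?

{team 1, team 2, team 5, team 7, time slot 5, time slot 6} is a vertex cover of size 6: every edge has an endpoint in this set.
No smaller cover exists because team 1–time slot 3, team 2–time slot 2, team 3–time slot 5, team 4–time slot 6, team 5–time slot 1, team 7–time slot 4 is a matching of size 6, and a cover must include an endpoint of each of these disjoint edges (König's theorem).

6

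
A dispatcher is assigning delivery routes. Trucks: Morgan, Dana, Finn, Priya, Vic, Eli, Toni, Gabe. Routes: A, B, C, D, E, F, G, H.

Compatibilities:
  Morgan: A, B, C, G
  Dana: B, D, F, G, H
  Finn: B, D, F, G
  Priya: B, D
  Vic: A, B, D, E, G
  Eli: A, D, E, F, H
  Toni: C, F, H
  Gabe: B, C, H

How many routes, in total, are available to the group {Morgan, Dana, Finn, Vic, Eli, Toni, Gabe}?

8

The union of neighbours of {Morgan, Dana, Finn, Vic, Eli, Toni, Gabe} is {A, B, C, D, E, F, G, H}, which has 8 elements.
Since |N(S)| = 8 ≥ |S| = 7, Hall's condition holds for this subset.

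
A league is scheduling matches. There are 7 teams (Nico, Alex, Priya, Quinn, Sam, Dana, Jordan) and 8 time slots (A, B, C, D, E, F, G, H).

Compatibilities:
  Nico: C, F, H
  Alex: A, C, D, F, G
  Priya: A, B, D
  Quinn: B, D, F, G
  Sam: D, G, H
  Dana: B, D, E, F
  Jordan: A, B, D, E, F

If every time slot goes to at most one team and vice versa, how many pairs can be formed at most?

7

One maximum matching: Nico–C, Alex–G, Priya–B, Quinn–F, Sam–D, Dana–E, Jordan–A.
This saturates every team, so 7 is the maximum.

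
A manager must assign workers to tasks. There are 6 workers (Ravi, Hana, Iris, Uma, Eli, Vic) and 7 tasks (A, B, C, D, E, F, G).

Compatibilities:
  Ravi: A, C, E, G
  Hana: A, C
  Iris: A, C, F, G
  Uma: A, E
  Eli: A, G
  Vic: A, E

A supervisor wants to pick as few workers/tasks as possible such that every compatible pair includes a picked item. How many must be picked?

5

{Iris, A, C, E, G} is a vertex cover of size 5: every edge has an endpoint in this set.
No smaller cover exists because Ravi–C, Hana–A, Iris–F, Uma–E, Eli–G is a matching of size 5, and a cover must include an endpoint of each of these disjoint edges (König's theorem).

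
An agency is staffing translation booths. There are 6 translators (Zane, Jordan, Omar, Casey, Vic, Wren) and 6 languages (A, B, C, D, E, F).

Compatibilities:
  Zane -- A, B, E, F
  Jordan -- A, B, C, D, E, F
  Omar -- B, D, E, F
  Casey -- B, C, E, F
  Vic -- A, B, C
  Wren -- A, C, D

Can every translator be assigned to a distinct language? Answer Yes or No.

Yes

One maximum matching: Zane→F, Jordan→A, Omar→D, Casey→E, Vic→B, Wren→C.
Every translator is matched, so this is a perfect matching.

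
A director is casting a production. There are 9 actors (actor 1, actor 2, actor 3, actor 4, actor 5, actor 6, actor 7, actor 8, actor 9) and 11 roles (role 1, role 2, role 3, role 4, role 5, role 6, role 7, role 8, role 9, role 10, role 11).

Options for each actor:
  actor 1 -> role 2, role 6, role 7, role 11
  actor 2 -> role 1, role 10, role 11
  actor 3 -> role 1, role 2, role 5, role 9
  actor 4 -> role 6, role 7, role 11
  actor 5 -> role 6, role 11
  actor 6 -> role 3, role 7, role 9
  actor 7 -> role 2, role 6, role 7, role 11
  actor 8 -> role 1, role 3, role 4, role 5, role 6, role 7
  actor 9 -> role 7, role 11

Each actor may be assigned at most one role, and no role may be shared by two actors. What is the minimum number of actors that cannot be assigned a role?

One maximum matching: actor 1-role 2, actor 2-role 10, actor 3-role 5, actor 4-role 7, actor 5-role 6, actor 6-role 3, actor 7-role 11, actor 8-role 1.
The set {actor 1, actor 4, actor 5, actor 7, actor 9} has only 4 neighbours ({role 11, role 2, role 6, role 7}), so by Hall's theorem at most 8 of the 9 actors can be matched.
That matches 8 of the 9, leaving 1 unmatched; no matching can do better.

1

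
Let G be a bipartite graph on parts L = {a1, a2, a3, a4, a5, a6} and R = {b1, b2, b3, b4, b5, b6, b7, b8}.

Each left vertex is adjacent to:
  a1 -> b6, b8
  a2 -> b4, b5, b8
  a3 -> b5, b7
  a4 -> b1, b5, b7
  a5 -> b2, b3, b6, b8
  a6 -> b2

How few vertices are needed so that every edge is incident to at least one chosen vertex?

6

The 6 edges a1–b6, a2–b8, a3–b7, a4–b5, a5–b3, a6–b2 form a matching, so any vertex cover needs at least 6 vertices (one per matched edge).
Conversely {a1, a2, a3, a4, a5, a6} meets every edge and has exactly 6 vertices, so 6 is optimal.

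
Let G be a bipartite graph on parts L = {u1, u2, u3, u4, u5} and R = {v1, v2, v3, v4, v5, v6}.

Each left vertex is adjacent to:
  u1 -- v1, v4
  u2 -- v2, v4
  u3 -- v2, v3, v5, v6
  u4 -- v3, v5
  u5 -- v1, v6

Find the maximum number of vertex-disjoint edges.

5

A valid assignment of size 5: u1–v1, u2–v4, u3–v2, u4–v3, u5–v6.
This saturates every left vertex, so 5 is the maximum.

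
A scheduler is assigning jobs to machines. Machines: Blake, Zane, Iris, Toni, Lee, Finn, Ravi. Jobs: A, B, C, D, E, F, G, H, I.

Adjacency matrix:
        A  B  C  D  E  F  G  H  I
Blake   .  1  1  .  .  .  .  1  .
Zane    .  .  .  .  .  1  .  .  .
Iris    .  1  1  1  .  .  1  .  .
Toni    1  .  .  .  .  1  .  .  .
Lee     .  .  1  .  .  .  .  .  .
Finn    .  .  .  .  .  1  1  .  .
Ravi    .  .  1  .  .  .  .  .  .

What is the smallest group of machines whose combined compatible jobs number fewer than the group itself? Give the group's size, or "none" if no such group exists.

2

Take S = {Lee, Ravi}. Its neighbourhood is {C}, so |N(S)| = 1 < |S| = 2.
No single vertex violates Hall's condition since each has at least one neighbour, so 2 is the minimum.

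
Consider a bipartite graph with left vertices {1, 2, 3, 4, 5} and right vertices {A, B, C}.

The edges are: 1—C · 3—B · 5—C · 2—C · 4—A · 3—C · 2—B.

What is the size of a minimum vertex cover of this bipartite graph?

{4, B, C} is a vertex cover of size 3: every edge has an endpoint in this set.
No smaller cover exists because 1–C, 2–B, 4–A is a matching of size 3, and a cover must include an endpoint of each of these disjoint edges (König's theorem).

3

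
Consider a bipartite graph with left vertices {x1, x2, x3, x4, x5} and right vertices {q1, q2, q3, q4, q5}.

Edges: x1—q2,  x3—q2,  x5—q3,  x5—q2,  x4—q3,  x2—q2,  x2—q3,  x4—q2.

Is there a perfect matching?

The set {x1, x2, x3, x4, x5} has only 2 neighbours ({q2, q3}), so by Hall's theorem at most 2 of the 5 left vertices can be matched.
Hence no matching covers every left vertex.

No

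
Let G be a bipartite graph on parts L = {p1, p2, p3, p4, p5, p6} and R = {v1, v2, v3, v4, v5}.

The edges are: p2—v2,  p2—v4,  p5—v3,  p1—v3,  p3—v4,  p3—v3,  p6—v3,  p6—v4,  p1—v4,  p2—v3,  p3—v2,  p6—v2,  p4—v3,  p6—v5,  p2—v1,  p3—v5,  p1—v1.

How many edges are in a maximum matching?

For example, pair p1–v4, p2–v1, p3–v5, p4–v3, p6–v2.
The set {p4, p5} has only 1 neighbour ({v3}), so by Hall's theorem at most 5 of the 6 left vertices can be matched.

5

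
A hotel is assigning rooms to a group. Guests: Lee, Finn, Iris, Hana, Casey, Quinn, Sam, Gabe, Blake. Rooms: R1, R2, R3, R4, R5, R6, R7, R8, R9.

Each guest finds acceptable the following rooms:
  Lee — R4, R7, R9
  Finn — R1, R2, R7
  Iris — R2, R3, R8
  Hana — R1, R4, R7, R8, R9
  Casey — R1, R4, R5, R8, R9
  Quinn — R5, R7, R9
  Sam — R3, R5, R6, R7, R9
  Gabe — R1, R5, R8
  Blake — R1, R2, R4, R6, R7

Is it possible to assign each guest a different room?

A valid assignment of size 9: Lee→R7, Finn→R2, Iris→R3, Hana→R4, Casey→R1, Quinn→R5, Sam→R9, Gabe→R8, Blake→R6.
Every guest is matched, so this is a perfect matching.

Yes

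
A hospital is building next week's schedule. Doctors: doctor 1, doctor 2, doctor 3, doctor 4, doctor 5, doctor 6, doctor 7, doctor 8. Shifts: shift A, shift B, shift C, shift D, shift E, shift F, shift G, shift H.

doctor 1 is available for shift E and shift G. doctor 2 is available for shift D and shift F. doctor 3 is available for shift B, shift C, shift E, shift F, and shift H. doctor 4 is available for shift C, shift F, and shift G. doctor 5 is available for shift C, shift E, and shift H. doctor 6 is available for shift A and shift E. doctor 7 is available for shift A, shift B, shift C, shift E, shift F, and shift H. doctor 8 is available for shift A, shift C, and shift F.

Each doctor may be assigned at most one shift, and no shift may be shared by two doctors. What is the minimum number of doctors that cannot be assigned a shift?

One maximum matching: doctor 1-shift E, doctor 2-shift D, doctor 3-shift B, doctor 4-shift G, doctor 5-shift C, doctor 6-shift A, doctor 7-shift H, doctor 8-shift F.
This saturates every doctor, so 8 is the maximum.
That matches 8 of the 8, leaving 0 unmatched; no matching can do better.

0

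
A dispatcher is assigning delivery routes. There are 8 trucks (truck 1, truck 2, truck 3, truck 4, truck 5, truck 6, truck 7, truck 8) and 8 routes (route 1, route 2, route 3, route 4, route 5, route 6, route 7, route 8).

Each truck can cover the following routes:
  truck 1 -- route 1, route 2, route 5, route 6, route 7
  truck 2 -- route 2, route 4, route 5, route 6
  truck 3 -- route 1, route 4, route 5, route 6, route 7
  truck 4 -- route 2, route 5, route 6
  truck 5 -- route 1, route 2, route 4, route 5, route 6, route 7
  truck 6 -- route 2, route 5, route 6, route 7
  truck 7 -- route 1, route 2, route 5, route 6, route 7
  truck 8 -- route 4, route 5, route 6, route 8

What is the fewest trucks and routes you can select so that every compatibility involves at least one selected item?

7

{truck 8, route 1, route 2, route 4, route 5, route 6, route 7} is a vertex cover of size 7: every edge has an endpoint in this set.
No smaller cover exists because truck 1–route 2, truck 2–route 5, truck 3–route 1, truck 4–route 6, truck 5–route 4, truck 6–route 7, truck 8–route 8 is a matching of size 7, and a cover must include an endpoint of each of these disjoint edges (König's theorem).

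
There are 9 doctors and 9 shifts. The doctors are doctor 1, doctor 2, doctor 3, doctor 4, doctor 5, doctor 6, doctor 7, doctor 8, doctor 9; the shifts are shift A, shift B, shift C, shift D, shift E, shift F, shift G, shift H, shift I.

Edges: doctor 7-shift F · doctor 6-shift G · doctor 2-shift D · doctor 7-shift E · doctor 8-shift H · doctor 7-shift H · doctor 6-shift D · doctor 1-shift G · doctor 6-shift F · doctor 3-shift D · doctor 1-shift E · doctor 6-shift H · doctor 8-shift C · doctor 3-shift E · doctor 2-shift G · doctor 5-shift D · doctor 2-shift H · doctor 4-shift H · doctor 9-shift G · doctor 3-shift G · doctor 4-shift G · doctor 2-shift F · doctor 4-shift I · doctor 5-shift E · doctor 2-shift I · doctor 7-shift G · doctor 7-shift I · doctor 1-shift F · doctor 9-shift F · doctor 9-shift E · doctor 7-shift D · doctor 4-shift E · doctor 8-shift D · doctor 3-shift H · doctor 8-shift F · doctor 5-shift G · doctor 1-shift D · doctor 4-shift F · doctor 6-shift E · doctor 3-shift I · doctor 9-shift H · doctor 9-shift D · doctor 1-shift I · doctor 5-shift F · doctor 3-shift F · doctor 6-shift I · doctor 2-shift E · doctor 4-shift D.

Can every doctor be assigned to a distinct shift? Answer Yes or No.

The set {doctor 1, doctor 2, doctor 3, doctor 4, doctor 5, doctor 6, doctor 7, doctor 9} has only 6 neighbours ({shift D, shift E, shift F, shift G, shift H, shift I}), so by Hall's theorem at most 7 of the 9 doctors can be matched.
Hence no matching covers every doctor.

No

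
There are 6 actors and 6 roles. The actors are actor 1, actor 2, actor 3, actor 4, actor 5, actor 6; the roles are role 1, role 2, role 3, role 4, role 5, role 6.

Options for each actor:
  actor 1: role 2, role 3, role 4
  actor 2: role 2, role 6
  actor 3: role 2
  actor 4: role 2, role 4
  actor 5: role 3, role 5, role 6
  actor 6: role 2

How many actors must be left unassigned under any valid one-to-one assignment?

1

For example, pair actor 1–role 3, actor 2–role 6, actor 3–role 2, actor 4–role 4, actor 5–role 5.
The set {actor 3, actor 6} has only 1 neighbour ({role 2}), so by Hall's theorem at most 5 of the 6 actors can be matched.
That matches 5 of the 6, leaving 1 unmatched; no matching can do better.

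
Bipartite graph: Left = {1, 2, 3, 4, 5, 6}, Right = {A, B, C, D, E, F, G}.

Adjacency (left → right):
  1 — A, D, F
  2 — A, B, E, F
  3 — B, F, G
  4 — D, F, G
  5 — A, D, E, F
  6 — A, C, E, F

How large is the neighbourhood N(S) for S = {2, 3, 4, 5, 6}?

The union of neighbours of {2, 3, 4, 5, 6} is {A, B, C, D, E, F, G}, which has 7 elements.
Since |N(S)| = 7 ≥ |S| = 5, Hall's condition holds for this subset.

7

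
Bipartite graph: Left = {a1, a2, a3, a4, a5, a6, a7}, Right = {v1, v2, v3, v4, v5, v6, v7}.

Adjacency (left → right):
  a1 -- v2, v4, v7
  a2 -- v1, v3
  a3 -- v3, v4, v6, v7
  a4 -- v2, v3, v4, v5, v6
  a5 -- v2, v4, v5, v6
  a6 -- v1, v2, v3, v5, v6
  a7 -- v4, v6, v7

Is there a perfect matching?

A valid assignment of size 7: a1–v4, a2–v1, a3–v7, a4–v3, a5–v2, a6–v5, a7–v6.
All 7 left vertices are covered.

Yes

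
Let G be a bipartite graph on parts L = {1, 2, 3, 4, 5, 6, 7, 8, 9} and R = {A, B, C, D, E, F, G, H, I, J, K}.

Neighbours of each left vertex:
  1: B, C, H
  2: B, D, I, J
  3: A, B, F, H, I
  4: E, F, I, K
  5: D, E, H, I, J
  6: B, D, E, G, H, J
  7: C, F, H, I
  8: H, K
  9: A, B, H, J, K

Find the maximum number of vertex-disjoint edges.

9

For example, pair 1–C, 2–B, 3–A, 4–K, 5–E, 6–G, 7–F, 8–H, 9–J.
This saturates every left vertex, so 9 is the maximum.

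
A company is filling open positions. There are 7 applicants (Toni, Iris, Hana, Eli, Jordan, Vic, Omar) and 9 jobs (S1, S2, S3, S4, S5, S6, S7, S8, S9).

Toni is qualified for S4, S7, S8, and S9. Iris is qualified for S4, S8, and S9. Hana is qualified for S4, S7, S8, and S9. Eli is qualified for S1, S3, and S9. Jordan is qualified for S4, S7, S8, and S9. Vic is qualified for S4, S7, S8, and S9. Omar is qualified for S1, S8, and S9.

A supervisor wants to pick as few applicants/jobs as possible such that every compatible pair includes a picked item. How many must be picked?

6

A maximum matching has 6 edges (e.g. Toni–S8, Iris–S9, Hana–S7, Eli–S3, Jordan–S4, Omar–S1).
By König's theorem the minimum vertex cover has the same size. One such cover is {Eli, Omar, S4, S7, S8, S9}.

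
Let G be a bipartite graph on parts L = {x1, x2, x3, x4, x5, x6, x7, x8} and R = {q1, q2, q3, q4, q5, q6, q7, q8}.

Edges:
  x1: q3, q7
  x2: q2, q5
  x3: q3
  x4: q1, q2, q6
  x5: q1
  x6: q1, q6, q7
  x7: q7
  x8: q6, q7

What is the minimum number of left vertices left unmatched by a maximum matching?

2

A valid assignment of size 6: x1-q7, x2-q5, x3-q3, x4-q2, x5-q1, x6-q6.
The set {x1, x3, x5, x6, x7, x8} has only 4 neighbours ({q1, q3, q6, q7}), so by Hall's theorem at most 6 of the 8 left vertices can be matched.
That matches 6 of the 8, leaving 2 unmatched; no matching can do better.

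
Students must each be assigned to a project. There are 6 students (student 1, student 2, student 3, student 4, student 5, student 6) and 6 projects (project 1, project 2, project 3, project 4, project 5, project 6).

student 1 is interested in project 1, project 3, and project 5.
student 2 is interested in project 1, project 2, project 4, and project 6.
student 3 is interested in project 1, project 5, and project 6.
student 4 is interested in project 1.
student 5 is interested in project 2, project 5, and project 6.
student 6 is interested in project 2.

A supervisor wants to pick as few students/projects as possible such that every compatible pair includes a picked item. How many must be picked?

6

{student 1, student 2, student 3, student 4, student 5, student 6} is a vertex cover of size 6: every edge has an endpoint in this set.
No smaller cover exists because student 1–project 3, student 2–project 4, student 3–project 6, student 4–project 1, student 5–project 5, student 6–project 2 is a matching of size 6, and a cover must include an endpoint of each of these disjoint edges (König's theorem).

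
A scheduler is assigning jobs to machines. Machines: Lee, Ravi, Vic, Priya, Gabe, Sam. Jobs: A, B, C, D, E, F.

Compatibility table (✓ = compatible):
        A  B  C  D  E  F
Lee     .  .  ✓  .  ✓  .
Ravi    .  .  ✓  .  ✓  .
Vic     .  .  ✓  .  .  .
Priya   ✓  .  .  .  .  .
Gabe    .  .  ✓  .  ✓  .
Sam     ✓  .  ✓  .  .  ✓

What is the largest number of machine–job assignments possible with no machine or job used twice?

4

For example, pair Lee→C, Ravi→E, Priya→A, Sam→F.
The set {Lee, Ravi, Vic, Gabe} has only 2 neighbours ({C, E}), so by Hall's theorem at most 4 of the 6 machines can be matched.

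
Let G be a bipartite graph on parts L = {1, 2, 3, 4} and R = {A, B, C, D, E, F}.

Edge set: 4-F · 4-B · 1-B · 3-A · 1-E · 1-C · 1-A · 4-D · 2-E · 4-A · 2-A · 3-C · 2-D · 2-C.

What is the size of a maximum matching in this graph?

4

One maximum matching: 1→E, 2→C, 3→A, 4→B.
This saturates every left vertex, so 4 is the maximum.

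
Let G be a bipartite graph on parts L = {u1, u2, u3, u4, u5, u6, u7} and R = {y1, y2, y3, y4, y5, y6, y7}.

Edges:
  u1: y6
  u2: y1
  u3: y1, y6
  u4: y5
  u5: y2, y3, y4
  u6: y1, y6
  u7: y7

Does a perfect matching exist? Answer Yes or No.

The set {u1, u2, u3, u6} has only 2 neighbours ({y1, y6}), so by Hall's theorem at most 5 of the 7 left vertices can be matched.
Hence no matching covers every left vertex.

No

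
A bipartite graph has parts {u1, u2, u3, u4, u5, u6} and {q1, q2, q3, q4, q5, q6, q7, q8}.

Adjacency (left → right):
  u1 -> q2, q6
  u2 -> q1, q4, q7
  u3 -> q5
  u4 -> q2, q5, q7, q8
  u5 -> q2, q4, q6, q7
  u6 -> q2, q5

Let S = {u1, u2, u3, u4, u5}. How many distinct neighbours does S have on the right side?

7

The union of neighbours of {u1, u2, u3, u4, u5} is {q1, q2, q4, q5, q6, q7, q8}, which has 7 elements.
Since |N(S)| = 7 ≥ |S| = 5, Hall's condition holds for this subset.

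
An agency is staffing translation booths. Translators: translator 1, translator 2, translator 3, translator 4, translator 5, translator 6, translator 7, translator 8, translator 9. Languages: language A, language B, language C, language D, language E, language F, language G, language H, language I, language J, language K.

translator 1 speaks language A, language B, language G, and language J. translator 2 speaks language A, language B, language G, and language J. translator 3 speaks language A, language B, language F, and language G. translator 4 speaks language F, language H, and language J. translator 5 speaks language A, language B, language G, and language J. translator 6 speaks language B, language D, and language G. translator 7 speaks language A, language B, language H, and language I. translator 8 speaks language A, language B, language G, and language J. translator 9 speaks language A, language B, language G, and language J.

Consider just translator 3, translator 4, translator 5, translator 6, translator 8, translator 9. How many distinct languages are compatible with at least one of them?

The union of neighbours of {translator 3, translator 4, translator 5, translator 6, translator 8, translator 9} is {language A, language B, language D, language F, language G, language H, language J}, which has 7 elements.
Since |N(S)| = 7 ≥ |S| = 6, Hall's condition holds for this subset.

7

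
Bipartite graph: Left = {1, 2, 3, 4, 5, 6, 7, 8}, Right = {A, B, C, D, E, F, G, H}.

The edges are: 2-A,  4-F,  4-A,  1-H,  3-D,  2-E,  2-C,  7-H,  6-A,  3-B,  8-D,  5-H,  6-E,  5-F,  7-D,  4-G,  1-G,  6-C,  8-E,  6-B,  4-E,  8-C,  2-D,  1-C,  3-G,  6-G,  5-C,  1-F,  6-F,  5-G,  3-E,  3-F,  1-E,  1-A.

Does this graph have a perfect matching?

A valid assignment of size 8: 1-H, 2-C, 3-B, 4-G, 5-F, 6-A, 7-D, 8-E.
Every left vertex is matched, so this is a perfect matching.

Yes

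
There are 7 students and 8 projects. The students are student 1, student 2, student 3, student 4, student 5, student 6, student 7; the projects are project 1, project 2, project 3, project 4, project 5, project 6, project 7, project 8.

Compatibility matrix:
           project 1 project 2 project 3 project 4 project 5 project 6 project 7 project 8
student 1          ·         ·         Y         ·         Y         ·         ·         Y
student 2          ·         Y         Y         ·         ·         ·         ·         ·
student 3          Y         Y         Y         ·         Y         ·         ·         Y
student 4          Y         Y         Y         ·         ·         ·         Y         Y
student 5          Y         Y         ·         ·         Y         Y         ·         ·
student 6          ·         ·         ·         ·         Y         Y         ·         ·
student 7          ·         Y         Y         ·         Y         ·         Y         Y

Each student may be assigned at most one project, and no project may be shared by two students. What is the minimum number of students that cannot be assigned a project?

0

One maximum matching: student 1–project 5, student 2–project 2, student 3–project 8, student 4–project 7, student 5–project 1, student 6–project 6, student 7–project 3.
All 7 students are matched, so no larger matching exists.
That matches 7 of the 7, leaving 0 unmatched; no matching can do better.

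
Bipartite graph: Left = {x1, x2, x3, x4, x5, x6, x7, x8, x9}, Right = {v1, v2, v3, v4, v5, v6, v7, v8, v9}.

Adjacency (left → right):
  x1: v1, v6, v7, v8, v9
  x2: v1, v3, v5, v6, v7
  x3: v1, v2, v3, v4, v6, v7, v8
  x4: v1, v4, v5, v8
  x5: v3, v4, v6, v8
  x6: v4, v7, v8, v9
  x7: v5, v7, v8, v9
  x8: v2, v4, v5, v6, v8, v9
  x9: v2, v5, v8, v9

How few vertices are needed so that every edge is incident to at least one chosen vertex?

9

A maximum matching has 9 edges (e.g. x1–v9, x2–v3, x3–v1, x4–v8, x5–v4, x6–v7, x7–v5, x8–v6, x9–v2).
By König's theorem the minimum vertex cover has the same size. One such cover is {x1, x2, x3, x4, x5, x6, x7, x8, x9}.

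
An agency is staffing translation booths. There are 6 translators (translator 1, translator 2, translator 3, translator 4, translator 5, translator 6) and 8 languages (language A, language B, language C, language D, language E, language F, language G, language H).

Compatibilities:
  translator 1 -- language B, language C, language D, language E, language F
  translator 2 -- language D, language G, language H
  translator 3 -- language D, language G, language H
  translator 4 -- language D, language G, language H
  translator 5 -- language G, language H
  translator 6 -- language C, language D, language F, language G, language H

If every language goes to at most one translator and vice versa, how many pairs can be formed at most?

For example, pair translator 1-language B, translator 2-language D, translator 3-language H, translator 4-language G, translator 6-language F.
The set {translator 2, translator 3, translator 4, translator 5} has only 3 neighbours ({language D, language G, language H}), so by Hall's theorem at most 5 of the 6 translators can be matched.

5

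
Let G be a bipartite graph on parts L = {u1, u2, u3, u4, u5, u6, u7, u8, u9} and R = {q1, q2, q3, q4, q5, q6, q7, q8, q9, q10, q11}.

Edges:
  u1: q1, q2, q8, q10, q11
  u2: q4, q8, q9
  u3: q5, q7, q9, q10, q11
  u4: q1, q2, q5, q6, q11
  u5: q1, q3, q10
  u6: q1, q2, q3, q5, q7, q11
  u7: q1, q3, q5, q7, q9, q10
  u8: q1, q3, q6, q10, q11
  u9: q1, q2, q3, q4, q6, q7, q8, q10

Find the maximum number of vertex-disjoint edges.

9

A valid assignment of size 9: u1→q8, u2→q9, u3→q7, u4→q11, u5→q10, u6→q3, u7→q5, u8→q1, u9→q6.
All 9 left vertices are matched, so no larger matching exists.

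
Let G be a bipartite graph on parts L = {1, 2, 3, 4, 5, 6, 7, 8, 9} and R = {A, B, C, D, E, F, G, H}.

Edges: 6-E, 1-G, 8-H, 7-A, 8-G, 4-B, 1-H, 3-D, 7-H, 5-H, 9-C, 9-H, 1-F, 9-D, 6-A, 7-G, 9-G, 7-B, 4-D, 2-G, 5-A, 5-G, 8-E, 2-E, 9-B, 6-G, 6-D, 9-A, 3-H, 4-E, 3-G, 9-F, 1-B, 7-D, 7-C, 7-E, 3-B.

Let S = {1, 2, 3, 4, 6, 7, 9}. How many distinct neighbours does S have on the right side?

The union of neighbours of {1, 2, 3, 4, 6, 7, 9} is {A, B, C, D, E, F, G, H}, which has 8 elements.
Since |N(S)| = 8 ≥ |S| = 7, Hall's condition holds for this subset.

8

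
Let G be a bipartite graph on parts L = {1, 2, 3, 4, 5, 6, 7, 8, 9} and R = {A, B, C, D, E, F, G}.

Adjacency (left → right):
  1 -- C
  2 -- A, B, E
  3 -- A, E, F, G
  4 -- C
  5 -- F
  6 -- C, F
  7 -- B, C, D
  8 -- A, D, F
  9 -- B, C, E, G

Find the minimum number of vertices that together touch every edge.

{2, 3, 7, 8, 9, C, F} is a vertex cover of size 7: every edge has an endpoint in this set.
No smaller cover exists because 1–C, 2–E, 3–G, 5–F, 7–D, 8–A, 9–B is a matching of size 7, and a cover must include an endpoint of each of these disjoint edges (König's theorem).

7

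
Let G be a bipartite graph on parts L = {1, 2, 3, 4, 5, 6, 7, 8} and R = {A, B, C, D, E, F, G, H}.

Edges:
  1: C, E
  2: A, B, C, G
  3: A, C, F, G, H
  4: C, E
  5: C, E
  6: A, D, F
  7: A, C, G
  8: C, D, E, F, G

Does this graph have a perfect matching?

The set {1, 4, 5} has only 2 neighbours ({C, E}), so by Hall's theorem at most 7 of the 8 left vertices can be matched.
Hence no matching covers every left vertex.

No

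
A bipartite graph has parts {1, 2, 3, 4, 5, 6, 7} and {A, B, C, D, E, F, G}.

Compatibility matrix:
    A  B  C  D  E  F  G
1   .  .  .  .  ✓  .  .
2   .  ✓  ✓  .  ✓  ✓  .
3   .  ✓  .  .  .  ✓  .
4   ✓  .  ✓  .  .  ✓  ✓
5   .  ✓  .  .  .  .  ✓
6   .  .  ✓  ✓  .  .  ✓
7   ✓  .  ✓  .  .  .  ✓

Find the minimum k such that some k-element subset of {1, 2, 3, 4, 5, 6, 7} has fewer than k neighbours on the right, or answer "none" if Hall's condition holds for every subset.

none

A matching saturating every left vertex exists, for instance 1→E, 2→B, 3→F, 4→A, 5→G, 6→D, 7→C.
By Hall's marriage theorem, this means |N(S)| ≥ |S| for every subset S, so no violating subset exists.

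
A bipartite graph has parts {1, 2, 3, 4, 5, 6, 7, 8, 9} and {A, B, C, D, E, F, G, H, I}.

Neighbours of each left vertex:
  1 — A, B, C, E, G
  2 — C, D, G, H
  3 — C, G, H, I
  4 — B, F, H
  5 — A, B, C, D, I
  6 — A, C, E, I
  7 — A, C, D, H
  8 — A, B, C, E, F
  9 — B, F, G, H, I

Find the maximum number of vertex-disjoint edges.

A valid assignment of size 9: 1–A, 2–C, 3–H, 4–F, 5–B, 6–I, 7–D, 8–E, 9–G.
This saturates every left vertex, so 9 is the maximum.

9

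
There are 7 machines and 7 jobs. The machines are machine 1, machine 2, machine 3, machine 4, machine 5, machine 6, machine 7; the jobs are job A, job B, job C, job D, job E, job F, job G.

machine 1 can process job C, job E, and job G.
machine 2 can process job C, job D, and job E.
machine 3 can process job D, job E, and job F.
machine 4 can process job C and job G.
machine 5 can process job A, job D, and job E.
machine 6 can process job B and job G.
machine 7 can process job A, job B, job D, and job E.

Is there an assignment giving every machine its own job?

Yes

For example, pair machine 1→job G, machine 2→job E, machine 3→job F, machine 4→job C, machine 5→job D, machine 6→job B, machine 7→job A.
All 7 machines are covered.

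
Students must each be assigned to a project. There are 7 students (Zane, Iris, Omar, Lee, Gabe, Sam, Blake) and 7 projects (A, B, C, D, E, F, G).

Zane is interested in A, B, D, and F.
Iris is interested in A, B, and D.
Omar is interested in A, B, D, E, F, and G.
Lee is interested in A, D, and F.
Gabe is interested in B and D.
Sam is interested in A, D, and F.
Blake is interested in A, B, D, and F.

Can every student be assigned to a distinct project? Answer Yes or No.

No

The set {Zane, Iris, Lee, Gabe, Sam, Blake} has only 4 neighbours ({A, B, D, F}), so by Hall's theorem at most 5 of the 7 students can be matched.
Hence no matching covers every student.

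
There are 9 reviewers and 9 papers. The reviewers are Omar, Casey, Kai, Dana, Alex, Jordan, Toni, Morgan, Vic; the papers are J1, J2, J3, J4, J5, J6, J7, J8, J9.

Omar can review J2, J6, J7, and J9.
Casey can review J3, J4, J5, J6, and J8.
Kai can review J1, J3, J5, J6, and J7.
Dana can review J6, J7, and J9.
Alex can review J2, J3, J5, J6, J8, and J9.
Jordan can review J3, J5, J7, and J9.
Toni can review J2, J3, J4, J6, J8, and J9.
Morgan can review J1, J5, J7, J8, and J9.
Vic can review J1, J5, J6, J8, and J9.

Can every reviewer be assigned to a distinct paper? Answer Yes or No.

Yes

A valid assignment of size 9: Omar-J2, Casey-J4, Kai-J7, Dana-J9, Alex-J8, Jordan-J5, Toni-J3, Morgan-J1, Vic-J6.
Every reviewer is matched, so this is a perfect matching.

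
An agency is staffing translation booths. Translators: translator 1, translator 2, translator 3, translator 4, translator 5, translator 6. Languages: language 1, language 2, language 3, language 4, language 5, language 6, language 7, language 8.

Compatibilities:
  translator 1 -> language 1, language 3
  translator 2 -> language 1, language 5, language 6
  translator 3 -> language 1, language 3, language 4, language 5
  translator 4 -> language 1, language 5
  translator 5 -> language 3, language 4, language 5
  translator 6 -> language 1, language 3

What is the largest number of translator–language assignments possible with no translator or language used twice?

5

For example, pair translator 1→language 3, translator 2→language 6, translator 3→language 1, translator 4→language 5, translator 5→language 4.
The set {translator 1, translator 3, translator 4, translator 5, translator 6} has only 4 neighbours ({language 1, language 3, language 4, language 5}), so by Hall's theorem at most 5 of the 6 translators can be matched.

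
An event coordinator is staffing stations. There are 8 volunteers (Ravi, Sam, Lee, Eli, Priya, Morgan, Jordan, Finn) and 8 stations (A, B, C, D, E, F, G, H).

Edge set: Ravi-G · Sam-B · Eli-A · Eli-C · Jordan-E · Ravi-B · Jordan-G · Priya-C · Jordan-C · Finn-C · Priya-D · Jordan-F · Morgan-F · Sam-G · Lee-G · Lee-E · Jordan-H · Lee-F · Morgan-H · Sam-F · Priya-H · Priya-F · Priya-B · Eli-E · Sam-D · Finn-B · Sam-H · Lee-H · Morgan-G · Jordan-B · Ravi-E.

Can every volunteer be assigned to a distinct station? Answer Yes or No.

Yes

One maximum matching: Ravi–E, Sam–G, Lee–H, Eli–A, Priya–D, Morgan–F, Jordan–C, Finn–B.
Every volunteer is matched, so this is a perfect matching.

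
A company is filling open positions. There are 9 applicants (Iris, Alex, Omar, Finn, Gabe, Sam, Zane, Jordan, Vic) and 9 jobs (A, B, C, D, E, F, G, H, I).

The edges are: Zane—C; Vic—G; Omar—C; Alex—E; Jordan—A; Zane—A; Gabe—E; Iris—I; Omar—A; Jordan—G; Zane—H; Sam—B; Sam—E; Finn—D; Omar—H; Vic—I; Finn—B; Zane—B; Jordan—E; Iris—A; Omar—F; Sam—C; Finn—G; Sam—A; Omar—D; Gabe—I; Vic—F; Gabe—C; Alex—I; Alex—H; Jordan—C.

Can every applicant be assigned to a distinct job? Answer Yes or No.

Yes

One maximum matching: Iris-I, Alex-H, Omar-A, Finn-D, Gabe-E, Sam-B, Zane-C, Jordan-G, Vic-F.
Every applicant is matched, so this is a perfect matching.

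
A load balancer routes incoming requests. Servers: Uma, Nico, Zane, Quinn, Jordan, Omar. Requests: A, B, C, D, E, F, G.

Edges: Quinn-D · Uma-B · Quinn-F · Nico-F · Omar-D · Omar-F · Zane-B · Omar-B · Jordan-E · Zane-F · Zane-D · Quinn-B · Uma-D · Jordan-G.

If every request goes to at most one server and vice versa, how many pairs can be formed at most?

4

One maximum matching: Uma→D, Nico→F, Zane→B, Jordan→E.
The set {Uma, Nico, Zane, Quinn, Omar} has only 3 neighbours ({B, D, F}), so by Hall's theorem at most 4 of the 6 servers can be matched.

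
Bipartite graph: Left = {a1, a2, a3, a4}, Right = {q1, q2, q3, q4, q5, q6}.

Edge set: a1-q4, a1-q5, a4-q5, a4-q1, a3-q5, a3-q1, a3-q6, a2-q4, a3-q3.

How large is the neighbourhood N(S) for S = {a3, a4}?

4

The union of neighbours of {a3, a4} is {q1, q3, q5, q6}, which has 4 elements.
Since |N(S)| = 4 ≥ |S| = 2, Hall's condition holds for this subset.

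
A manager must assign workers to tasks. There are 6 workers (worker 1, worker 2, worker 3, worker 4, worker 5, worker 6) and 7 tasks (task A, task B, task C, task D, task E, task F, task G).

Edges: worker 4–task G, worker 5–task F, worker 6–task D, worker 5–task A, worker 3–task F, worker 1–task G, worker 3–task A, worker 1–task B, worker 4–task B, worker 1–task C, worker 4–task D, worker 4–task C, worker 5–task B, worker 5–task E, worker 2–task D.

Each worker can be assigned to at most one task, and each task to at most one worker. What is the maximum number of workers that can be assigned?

5

One maximum matching: worker 1–task B, worker 2–task D, worker 3–task A, worker 4–task G, worker 5–task E.
The set {worker 2, worker 6} has only 1 neighbour ({task D}), so by Hall's theorem at most 5 of the 6 workers can be matched.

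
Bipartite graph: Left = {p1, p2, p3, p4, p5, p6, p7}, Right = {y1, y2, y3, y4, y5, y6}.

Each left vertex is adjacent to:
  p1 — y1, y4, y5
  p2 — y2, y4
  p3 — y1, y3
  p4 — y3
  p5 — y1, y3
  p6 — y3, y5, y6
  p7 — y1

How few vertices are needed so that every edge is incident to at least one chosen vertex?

5

{p1, p2, p6, y1, y3} is a vertex cover of size 5: every edge has an endpoint in this set.
No smaller cover exists because p1–y4, p2–y2, p3–y1, p4–y3, p6–y6 is a matching of size 5, and a cover must include an endpoint of each of these disjoint edges (König's theorem).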